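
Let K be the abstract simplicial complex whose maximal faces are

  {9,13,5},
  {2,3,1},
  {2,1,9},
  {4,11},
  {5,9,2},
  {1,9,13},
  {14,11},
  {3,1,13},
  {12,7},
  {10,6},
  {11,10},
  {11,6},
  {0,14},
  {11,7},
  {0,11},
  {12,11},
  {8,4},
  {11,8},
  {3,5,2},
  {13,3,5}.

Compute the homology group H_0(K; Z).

Order the vertices as 0 < 1 < 2 < 3 < 4 < 5 < 6 < 7 < 8 < 9 < 10 < 11 < 12 < 13 < 14. Listing each simplex with vertices in this order, K has dimension 2 with simplices:

  0-simplices (15): [0], [1], [2], [3], [4], [5], [6], [7], [8], [9], [10], [11], [12], [13], [14]
  1-simplices (24): (24 of them)
  2-simplices (8): [1,2,3], [1,2,9], [1,3,13], [1,9,13], [2,3,5], [2,5,9], [3,5,13], [5,9,13]

giving chain groups C_0 ≅ Z^15, C_1 ≅ Z^24, C_2 ≅ Z^8.

Boundary ∂_1: C_1 → C_0 is given by ∂[p,q] = [q] − [p]. For instance
  ∂[8,11] = [11] − [8].
The resulting 15×24 matrix has rank 13, and its Smith normal form has invariant factors (1,1,1,1,1,1,1,1,1,1,1,1,1).

The boundary map ∂_2: C_2 → C_1 acts by ∂[p,q,r] = [q,r] − [p,r] + [p,q]. For instance
  ∂[3,5,13] = [5,13] − [3,13] + [3,5],
  ∂[1,9,13] = [9,13] − [1,13] + [1,9].
This gives a 24×8 integer matrix of rank 7; reducing to Smith normal form yields diagonal entries (1,1,1,1,1,1,1).

Computing H_k = (kernel of ∂_k) / (image of ∂_{k+1}):

  H_0: rank C_0 − rank ∂_1 = 15 − 13 = 2, and the invariant factors of ∂_1 are all 1, so H_0 ≅ Z^2.

H_0 ≅ Z^2.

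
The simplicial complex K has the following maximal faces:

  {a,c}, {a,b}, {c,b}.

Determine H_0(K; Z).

H_0 ≅ Z.

We work with the vertex ordering a < b < c. The simplices of K, each written with vertices in increasing order, are:

  0-simplices (3): a, b, c
  1-simplices (3): ab, ac, bc

so the chain groups are C_0 ≅ Z^3, C_1 ≅ Z^3.

∂_1: C_1 → C_0 is given by ∂[p,q] = [q] − [p]. For instance
  ∂ab = b − a.
As a 3×3 matrix over Z this has rank 2, with invariant factors (1,1).

Reading off H_k = ker ∂_k / im ∂_{k+1}:

  H_0: rank C_0 − rank ∂_1 = 3 − 2 = 1, and the invariant factors of ∂_1 are all 1, so H_0 = Z.

(K is a triangulation of the circle S^1.)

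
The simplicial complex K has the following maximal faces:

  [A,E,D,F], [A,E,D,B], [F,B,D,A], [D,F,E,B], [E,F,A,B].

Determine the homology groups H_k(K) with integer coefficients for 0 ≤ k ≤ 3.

H_0 ≅ Z,  H_1 = 0,  H_2 = 0,  H_3 ≅ Z.

Fix the vertex order A < B < D < E < F and write every simplex with vertices in increasing order. Then dim K = 3 and the simplices of K are:

  0-simplices (5): A, B, D, E, F
  1-simplices (10): AB, AD, AE, AF, BD, BE, BF, DE, DF, EF
  2-simplices (10): ABD, ABE, ABF, ADE, ADF, AEF, BDE, BDF, BEF, DEF
  3-simplices (5): ABDE, ABDF, ABEF, ADEF, BDEF

giving chain groups C_0 ≅ Z^5, C_1 ≅ Z^10, C_2 ≅ Z^10, C_3 ≅ Z^5.

The boundary map ∂_1: C_1 → C_0 is given by ∂[p,q] = [q] − [p].
This gives a 5×10 integer matrix of rank 4; reducing to Smith normal form yields diagonal entries (1,1,1,1).

∂_2: C_2 → C_1 sends each 2-simplex [p,q,r] to [q,r] − [p,r] + [p,q]. For instance
  ∂BDE = DE − BE + BD,
  ∂ABF = BF − AF + AB.
The 10×10 boundary matrix has rank 6 and Smith normal form diag(1,1,1,1,1,1).

The boundary map ∂_3: C_3 → C_2 sends each 3-simplex σ to the alternating sum Σ_i (−1)^i (σ with its i-th vertex removed). For instance
  ∂ADEF = DEF − AEF + ADF − ADE,
  ∂BDEF = DEF − BEF + BDF − BDE.
As a 10×5 matrix over Z this has rank 4, with invariant factors (1,1,1,1).

Reading off H_k = ker ∂_k / im ∂_{k+1}:

  H_0: rank C_0 − rank ∂_1 = 5 − 4 = 1, and the invariant factors of ∂_1 are all 1, so H_0 ≅ Z.
  H_1: rank ker ∂_1 − rank ∂_2 = (10 − 4) − 6 = 0, and the invariant factors of ∂_2 are all 1, so H_1 ≅ 0.
  H_2: rank ker ∂_2 − rank ∂_3 = (10 − 6) − 4 = 0, and the invariant factors of ∂_3 are all 1, so H_2 ≅ 0.
  H_3: rank ker ∂_3 − rank ∂_4 = (5 − 4) − 0 = 1, and there is no ∂_4, so H_3 ≅ Z.

(K is a triangulation of the 3-sphere S^3.)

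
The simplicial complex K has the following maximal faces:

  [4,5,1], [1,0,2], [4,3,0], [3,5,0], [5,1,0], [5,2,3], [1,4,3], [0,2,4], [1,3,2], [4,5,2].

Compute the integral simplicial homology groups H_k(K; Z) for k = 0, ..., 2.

H_0 ≅ Z,  H_1 ≅ Z_2,  H_2 = 0.

Take the total order 0 < 1 < 2 < 3 < 4 < 5 on the vertex set. Then K (dimension 2) consists of the simplices:

  0-simplices (6): [0], [1], [2], [3], [4], [5]
  1-simplices (15): [0,1], [0,2], [0,3], [0,4], [0,5], [1,2], [1,3], [1,4], [1,5], [2,3], [2,4], [2,5], [3,4], [3,5], [4,5]
  2-simplices (10): [0,1,2], [0,1,5], [0,2,4], [0,3,4], [0,3,5], [1,2,3], [1,3,4], [1,4,5], [2,3,5], [2,4,5]

Hence C_0 ≅ Z^6, C_1 ≅ Z^15, C_2 ≅ Z^10.

Boundary ∂_1: C_1 → C_0 sends each edge [p,q] (with p < q) to q − p. For instance
  ∂[1,5] = [5] − [1].
As a 6×15 matrix over Z this has rank 5, with invariant factors (1,1,1,1,1).

The boundary map ∂_2: C_2 → C_1 maps a triangle to the signed sum of its edges. For instance
  ∂[0,3,4] = [3,4] − [0,4] + [0,3],
  ∂[0,1,2] = [1,2] − [0,2] + [0,1].
The 15×10 boundary matrix has rank 10 and Smith normal form diag(1,1,1,1,1,1,1,1,1,2).

From H_k ≅ ker(∂_k) / im(∂_{k+1}) we obtain:

  H_0: rank C_0 − rank ∂_1 = 6 − 5 = 1, and the invariant factors of ∂_1 are all 1, so H_0 = Z.
  H_1: rank ker ∂_1 − rank ∂_2 = (15 − 5) − 10 = 0, and ∂_2 has invariant factor 2 > 1, so H_1 = Z_2.
  H_2: rank ker ∂_2 − rank ∂_3 = (10 − 10) − 0 = 0, and there is no ∂_3, so H_2 = 0.

As a check, the Euler characteristic is 6 − 15 + 10 = 1, which agrees with 1 − 0 + 0 = 1.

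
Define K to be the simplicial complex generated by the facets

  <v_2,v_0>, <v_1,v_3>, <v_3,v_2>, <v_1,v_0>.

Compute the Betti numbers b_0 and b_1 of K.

Fix the vertex order v_0 < v_1 < v_2 < v_3 and write every simplex with vertices in increasing order. Then dim K = 1 and the simplices of K are:

  0-simplices (4): [v_0], [v_1], [v_2], [v_3]
  1-simplices (4): [v_0,v_1], [v_0,v_2], [v_1,v_3], [v_2,v_3]

so the chain groups are C_0 ≅ Z^4, C_1 ≅ Z^4.

The boundary map ∂_1: C_1 → C_0 is given by ∂[p,q] = [q] − [p]. For instance
  ∂[v_0,v_1] = [v_1] − [v_0].
As a 4×4 matrix over Z this has rank 3, with invariant factors (1,1,1).

Now H_k = ker ∂_k / im ∂_{k+1}, so:

  H_0: rank C_0 − rank ∂_1 = 4 − 3 = 1, and the invariant factors of ∂_1 are all 1, so H_0 = Z.
  H_1: rank ker ∂_1 − rank ∂_2 = (4 − 3) − 0 = 1, and there is no ∂_2, so H_1 = Z.

Hence the Betti numbers are b_0 = 1, b_1 = 1.

b_0 = 1, b_1 = 1.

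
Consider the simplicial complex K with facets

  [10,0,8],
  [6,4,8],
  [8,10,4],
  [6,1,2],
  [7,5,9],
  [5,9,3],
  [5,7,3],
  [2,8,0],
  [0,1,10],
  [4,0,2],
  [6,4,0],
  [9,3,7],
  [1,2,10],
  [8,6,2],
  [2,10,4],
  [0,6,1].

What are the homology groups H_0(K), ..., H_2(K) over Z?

We work with the vertex ordering 0 < 1 < 2 < 3 < 4 < 5 < 6 < 7 < 8 < 9 < 10. The simplices of K, each written with vertices in increasing order, are:

  0-simplices (11): [0], [1], [2], [3], [4], [5], [6], [7], [8], [9], [10]
  1-simplices (24): (24 of them)
  2-simplices (16): [0,1,6], [0,1,10], [0,2,4], [0,2,8], [0,4,6], [0,8,10], [1,2,6], [1,2,10], [2,4,10], [2,6,8], [3,5,7], [3,5,9], [3,7,9], [4,6,8], [4,8,10], [5,7,9]

so the chain groups are C_0 ≅ Z^11, C_1 ≅ Z^24, C_2 ≅ Z^16.

The boundary map ∂_1: C_1 → C_0 sends each edge [p,q] (with p < q) to q − p. For instance
  ∂[1,2] = [2] − [1].
The resulting 11×24 matrix has rank 9, and its Smith normal form has invariant factors (1,1,1,1,1,1,1,1,1).

∂_2: C_2 → C_1 sends each 2-simplex [p,q,r] to [q,r] − [p,r] + [p,q]. For instance
  ∂[4,8,10] = [8,10] − [4,10] + [4,8],
  ∂[0,2,8] = [2,8] − [0,8] + [0,2].
This gives a 24×16 integer matrix of rank 15; reducing to Smith normal form yields diagonal entries (1,1,1,1,1,1,1,1,1,1,1,1,1,1,2).

Computing H_k = (kernel of ∂_k) / (image of ∂_{k+1}):

  H_0: rank C_0 − rank ∂_1 = 11 − 9 = 2, and the invariant factors of ∂_1 are all 1, so H_0 = Z^2.
  H_1: rank ker ∂_1 − rank ∂_2 = (24 − 9) − 15 = 0, and ∂_2 has invariant factor 2 > 1, so H_1 = Z/2.
  H_2: rank ker ∂_2 − rank ∂_3 = (16 − 15) − 0 = 1, and there is no ∂_3, so H_2 = Z.

As a check, the Euler characteristic is 11 − 24 + 16 = 3, which agrees with 2 − 0 + 1 = 3.
(K is a triangulation of the disjoint union of the real projective plane RP^2 and the 2-sphere S^2.)

H_0 ≅ Z^2,  H_1 ≅ Z/2,  H_2 ≅ Z.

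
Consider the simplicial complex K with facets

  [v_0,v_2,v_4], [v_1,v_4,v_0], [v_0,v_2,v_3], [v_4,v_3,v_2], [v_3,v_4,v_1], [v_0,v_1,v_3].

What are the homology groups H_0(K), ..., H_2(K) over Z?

H_0 ≅ Z,  H_1 = 0,  H_2 ≅ Z.

Take the total order v_0 < v_1 < v_2 < v_3 < v_4 on the vertex set. Then K (dimension 2) consists of the simplices:

  0-simplices (5): [v_0], [v_1], [v_2], [v_3], [v_4]
  1-simplices (9): [v_0,v_1], [v_0,v_2], [v_0,v_3], [v_0,v_4], [v_1,v_3], [v_1,v_4], [v_2,v_3], [v_2,v_4], [v_3,v_4]
  2-simplices (6): [v_0,v_1,v_3], [v_0,v_1,v_4], [v_0,v_2,v_3], [v_0,v_2,v_4], [v_1,v_3,v_4], [v_2,v_3,v_4]

giving chain groups C_0 ≅ Z^5, C_1 ≅ Z^9, C_2 ≅ Z^6.

∂_1: C_1 → C_0 sends each edge [p,q] (with p < q) to q − p.
The resulting 5×9 matrix has rank 4, and its Smith normal form has invariant factors (1,1,1,1).

The boundary map ∂_2: C_2 → C_1 maps a triangle to the signed sum of its edges. For instance
  ∂[v_2,v_3,v_4] = [v_3,v_4] − [v_2,v_4] + [v_2,v_3],
  ∂[v_0,v_2,v_4] = [v_2,v_4] − [v_0,v_4] + [v_0,v_2].
This gives a 9×6 integer matrix of rank 5; reducing to Smith normal form yields diagonal entries (1,1,1,1,1).

Reading off H_k = ker ∂_k / im ∂_{k+1}:

  H_0: rank C_0 − rank ∂_1 = 5 − 4 = 1, and the invariant factors of ∂_1 are all 1, so H_0 = Z.
  H_1: rank ker ∂_1 − rank ∂_2 = (9 − 4) − 5 = 0, and the invariant factors of ∂_2 are all 1, so H_1 = 0.
  H_2: rank ker ∂_2 − rank ∂_3 = (6 − 5) − 0 = 1, and there is no ∂_3, so H_2 = Z.

As a check, the Euler characteristic is 5 − 9 + 6 = 2, which agrees with 1 − 0 + 1 = 2.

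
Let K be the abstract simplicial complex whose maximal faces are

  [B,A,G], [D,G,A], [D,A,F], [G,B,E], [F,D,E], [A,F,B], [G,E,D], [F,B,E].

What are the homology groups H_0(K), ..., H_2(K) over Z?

Fix the vertex order A < B < D < E < F < G and write every simplex with vertices in increasing order. Then dim K = 2 and the simplices of K are:

  0-simplices (6): A, B, D, E, F, G
  1-simplices (12): AB, AD, AF, AG, BE, BF, BG, DE, DF, DG, EF, EG
  2-simplices (8): ABF, ABG, ADF, ADG, BEF, BEG, DEF, DEG

so the chain groups are C_0 ≅ Z^6, C_1 ≅ Z^12, C_2 ≅ Z^8.

The boundary map ∂_1: C_1 → C_0 maps an edge to its endpoints' difference, ∂[p,q] = q − p.
This gives a 6×12 integer matrix of rank 5; reducing to Smith normal form yields diagonal entries (1,1,1,1,1).

Boundary ∂_2: C_2 → C_1 maps a triangle to the signed sum of its edges. For instance
  ∂ABG = BG − AG + AB,
  ∂ABF = BF − AF + AB.
The resulting 12×8 matrix has rank 7, and its Smith normal form has invariant factors (1,1,1,1,1,1,1).

From H_k ≅ ker(∂_k) / im(∂_{k+1}) we obtain:

  H_0: rank C_0 − rank ∂_1 = 6 − 5 = 1, and the invariant factors of ∂_1 are all 1, so H_0 ≅ Z.
  H_1: rank ker ∂_1 − rank ∂_2 = (12 − 5) − 7 = 0, and the invariant factors of ∂_2 are all 1, so H_1 ≅ 0.
  H_2: rank ker ∂_2 − rank ∂_3 = (8 − 7) − 0 = 1, and there is no ∂_3, so H_2 ≅ Z.

H_0 = Z,  H_1 = 0,  H_2 = Z.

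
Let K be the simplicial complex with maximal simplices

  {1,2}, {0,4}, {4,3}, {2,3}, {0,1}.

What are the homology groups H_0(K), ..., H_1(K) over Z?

H_0 = Z,  H_1 = Z.

Take the total order 0 < 1 < 2 < 3 < 4 on the vertex set. Then K (dimension 1) consists of the simplices:

  0-simplices (5): [0], [1], [2], [3], [4]
  1-simplices (5): [0,1], [0,4], [1,2], [2,3], [3,4]

so the chain groups are C_0 ≅ Z^5, C_1 ≅ Z^5.

The boundary map ∂_1: C_1 → C_0 sends each edge [p,q] (with p < q) to q − p. For instance
  ∂[3,4] = [4] − [3].
The resulting 5×5 matrix has rank 4, and its Smith normal form has invariant factors (1,1,1,1).

Computing H_k = (kernel of ∂_k) / (image of ∂_{k+1}):

  H_0: rank C_0 − rank ∂_1 = 5 − 4 = 1, and the invariant factors of ∂_1 are all 1, so H_0 = Z.
  H_1: rank ker ∂_1 − rank ∂_2 = (5 − 4) − 0 = 1, and there is no ∂_2, so H_1 = Z.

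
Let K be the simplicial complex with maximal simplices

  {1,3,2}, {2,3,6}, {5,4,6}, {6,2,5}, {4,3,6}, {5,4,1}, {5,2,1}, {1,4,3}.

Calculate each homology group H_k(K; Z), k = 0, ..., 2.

Take the total order 1 < 2 < 3 < 4 < 5 < 6 on the vertex set. Then K (dimension 2) consists of the simplices:

  0-simplices (6): [1], [2], [3], [4], [5], [6]
  1-simplices (12): [1,2], [1,3], [1,4], [1,5], [2,3], [2,5], [2,6], [3,4], [3,6], [4,5], [4,6], [5,6]
  2-simplices (8): [1,2,3], [1,2,5], [1,3,4], [1,4,5], [2,3,6], [2,5,6], [3,4,6], [4,5,6]

giving chain groups C_0 ≅ Z^6, C_1 ≅ Z^12, C_2 ≅ Z^8.

The boundary map ∂_1: C_1 → C_0 is given by ∂[p,q] = [q] − [p]. For instance
  ∂[1,2] = [2] − [1].
This gives a 6×12 integer matrix of rank 5; reducing to Smith normal form yields diagonal entries (1,1,1,1,1).

Boundary ∂_2: C_2 → C_1 acts by ∂[p,q,r] = [q,r] − [p,r] + [p,q]. For instance
  ∂[2,3,6] = [3,6] − [2,6] + [2,3],
  ∂[2,5,6] = [5,6] − [2,6] + [2,5].
The resulting 12×8 matrix has rank 7, and its Smith normal form has invariant factors (1,1,1,1,1,1,1).

Reading off H_k = ker ∂_k / im ∂_{k+1}:

  H_0: rank C_0 − rank ∂_1 = 6 − 5 = 1, and the invariant factors of ∂_1 are all 1, so H_0 ≅ Z.
  H_1: rank ker ∂_1 − rank ∂_2 = (12 − 5) − 7 = 0, and the invariant factors of ∂_2 are all 1, so H_1 ≅ 0.
  H_2: rank ker ∂_2 − rank ∂_3 = (8 − 7) − 0 = 1, and there is no ∂_3, so H_2 ≅ Z.

H_0 = Z,  H_1 = 0,  H_2 = Z.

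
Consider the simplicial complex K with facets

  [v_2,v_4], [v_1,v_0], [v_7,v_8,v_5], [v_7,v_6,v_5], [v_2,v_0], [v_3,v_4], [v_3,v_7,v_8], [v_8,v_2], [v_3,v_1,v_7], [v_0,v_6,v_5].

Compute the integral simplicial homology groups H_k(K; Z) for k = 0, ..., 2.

K has 9 vertices, 16 edges, 5 triangles.
rank ∂_0 = 0, rank ∂_1 = 8 ⇒ b_0 = 9 − 0 − 8 = 1; all invariant factors of ∂_1 are 1 so no torsion. So H_0 ≅ Z.
rank ∂_1 = 8, rank ∂_2 = 5 ⇒ b_1 = 16 − 8 − 5 = 3; all invariant factors of ∂_2 are 1 so no torsion. So H_1 ≅ Z^3.
rank ∂_2 = 5, rank ∂_3 = 0 ⇒ b_2 = 5 − 5 − 0 = 0. So H_2 ≅ 0.

H_0 ≅ Z,  H_1 ≅ Z^3,  H_2 = 0.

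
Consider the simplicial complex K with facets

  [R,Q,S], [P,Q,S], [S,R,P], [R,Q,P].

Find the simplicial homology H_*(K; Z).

Fix the vertex order P < Q < R < S and write every simplex with vertices in increasing order. Then dim K = 2 and the simplices of K are:

  0-simplices (4): P, Q, R, S
  1-simplices (6): PQ, PR, PS, QR, QS, RS
  2-simplices (4): PQR, PQS, PRS, QRS

giving chain groups C_0 ≅ Z^4, C_1 ≅ Z^6, C_2 ≅ Z^4.

Boundary ∂_1: C_1 → C_0 is given by ∂[p,q] = [q] − [p].
The 4×6 boundary matrix has rank 3 and Smith normal form diag(1,1,1).

The boundary map ∂_2: C_2 → C_1 sends each 2-simplex [p,q,r] to [q,r] − [p,r] + [p,q]. For instance
  ∂PRS = RS − PS + PR,
  ∂PQS = QS − PS + PQ.
As a 6×4 matrix over Z this has rank 3, with invariant factors (1,1,1).

Computing H_k = (kernel of ∂_k) / (image of ∂_{k+1}):

  H_0: rank C_0 − rank ∂_1 = 4 − 3 = 1, and the invariant factors of ∂_1 are all 1, so H_0 = Z.
  H_1: rank ker ∂_1 − rank ∂_2 = (6 − 3) − 3 = 0, and the invariant factors of ∂_2 are all 1, so H_1 = 0.
  H_2: rank ker ∂_2 − rank ∂_3 = (4 − 3) − 0 = 1, and there is no ∂_3, so H_2 = Z.

As a check, the Euler characteristic is 4 − 6 + 4 = 2, which agrees with 1 − 0 + 1 = 2.
(K is a triangulation of the 2-sphere S^2.)

H_0 = Z,  H_1 = 0,  H_2 = Z.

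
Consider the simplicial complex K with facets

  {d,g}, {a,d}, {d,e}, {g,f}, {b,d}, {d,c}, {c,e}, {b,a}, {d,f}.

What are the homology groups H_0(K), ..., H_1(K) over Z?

H_0 = Z,  H_1 = Z^3.

K has 7 vertices, 9 edges.
rank ∂_0 = 0, rank ∂_1 = 6 ⇒ b_0 = 7 − 0 − 6 = 1; all invariant factors of ∂_1 are 1 so no torsion. So H_0 = Z.
rank ∂_1 = 6, rank ∂_2 = 0 ⇒ b_1 = 9 − 6 − 0 = 3. So H_1 = Z^3.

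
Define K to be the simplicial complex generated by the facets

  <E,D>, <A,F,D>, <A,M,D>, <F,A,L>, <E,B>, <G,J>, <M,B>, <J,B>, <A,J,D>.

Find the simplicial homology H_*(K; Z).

Order the vertices as A < B < D < E < F < G < J < L < M. Listing each simplex with vertices in this order, K has dimension 2 with simplices:

  0-simplices (9): A, B, D, E, F, G, J, L, M
  1-simplices (14): AD, AF, AJ, AL, AM, BE, BJ, BM, DE, DF, DJ, DM, FL, GJ
  2-simplices (4): ADF, ADJ, ADM, AFL

Hence C_0 ≅ Z^9, C_1 ≅ Z^14, C_2 ≅ Z^4.

∂_1: C_1 → C_0 is given by ∂[p,q] = [q] − [p]. For instance
  ∂GJ = J − G.
The resulting 9×14 matrix has rank 8, and its Smith normal form has invariant factors (1,1,1,1,1,1,1,1).

The boundary map ∂_2: C_2 → C_1 maps a triangle to the signed sum of its edges. For instance
  ∂ADJ = DJ − AJ + AD,
  ∂AFL = FL − AL + AF.
This gives a 14×4 integer matrix of rank 4; reducing to Smith normal form yields diagonal entries (1,1,1,1).

From H_k ≅ ker(∂_k) / im(∂_{k+1}) we obtain:

  H_0: rank C_0 − rank ∂_1 = 9 − 8 = 1, and the invariant factors of ∂_1 are all 1, so H_0 ≅ Z.
  H_1: rank ker ∂_1 − rank ∂_2 = (14 − 8) − 4 = 2, and the invariant factors of ∂_2 are all 1, so H_1 ≅ Z^2.
  H_2: rank ker ∂_2 − rank ∂_3 = (4 − 4) − 0 = 0, and there is no ∂_3, so H_2 ≅ 0.

As a check, the Euler characteristic is 9 − 14 + 4 = -1, which agrees with 1 − 2 + 0 = -1.

H_0 ≅ Z,  H_1 ≅ Z^2,  H_2 = 0.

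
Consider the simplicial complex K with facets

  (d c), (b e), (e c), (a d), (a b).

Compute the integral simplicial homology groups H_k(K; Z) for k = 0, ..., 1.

H_0 ≅ Z,  H_1 ≅ Z.

We work with the vertex ordering a < b < c < d < e. The simplices of K, each written with vertices in increasing order, are:

  0-simplices (5): a, b, c, d, e
  1-simplices (5): ab, ad, be, cd, ce

giving chain groups C_0 ≅ Z^5, C_1 ≅ Z^5.

Boundary ∂_1: C_1 → C_0 is given by ∂[p,q] = [q] − [p]. For instance
  ∂ce = e − c.
The resulting 5×5 matrix has rank 4, and its Smith normal form has invariant factors (1,1,1,1).

From H_k ≅ ker(∂_k) / im(∂_{k+1}) we obtain:

  H_0: rank C_0 − rank ∂_1 = 5 − 4 = 1, and the invariant factors of ∂_1 are all 1, so H_0 = Z.
  H_1: rank ker ∂_1 − rank ∂_2 = (5 − 4) − 0 = 1, and there is no ∂_2, so H_1 = Z.

(K is a triangulation of the circle S^1.)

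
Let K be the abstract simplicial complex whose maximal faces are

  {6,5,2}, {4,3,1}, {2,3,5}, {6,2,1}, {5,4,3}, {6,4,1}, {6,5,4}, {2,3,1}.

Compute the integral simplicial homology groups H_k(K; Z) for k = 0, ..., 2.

K has 6 vertices, 12 edges, 8 triangles.
rank ∂_0 = 0, rank ∂_1 = 5 ⇒ b_0 = 6 − 0 − 5 = 1; all invariant factors of ∂_1 are 1 so no torsion. So H_0 = Z.
rank ∂_1 = 5, rank ∂_2 = 7 ⇒ b_1 = 12 − 5 − 7 = 0; all invariant factors of ∂_2 are 1 so no torsion. So H_1 = 0.
rank ∂_2 = 7, rank ∂_3 = 0 ⇒ b_2 = 8 − 7 − 0 = 1. So H_2 = Z.

H_0 ≅ Z,  H_1 = 0,  H_2 ≅ Z.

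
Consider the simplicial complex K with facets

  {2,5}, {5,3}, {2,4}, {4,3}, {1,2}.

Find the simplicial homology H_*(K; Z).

We work with the vertex ordering 1 < 2 < 3 < 4 < 5. The simplices of K, each written with vertices in increasing order, are:

  0-simplices (5): [1], [2], [3], [4], [5]
  1-simplices (5): [1,2], [2,4], [2,5], [3,4], [3,5]

giving chain groups C_0 ≅ Z^5, C_1 ≅ Z^5.

∂_1: C_1 → C_0 sends each edge [p,q] (with p < q) to q − p. For instance
  ∂[2,5] = [5] − [2].
As a 5×5 matrix over Z this has rank 4, with invariant factors (1,1,1,1).

Reading off H_k = ker ∂_k / im ∂_{k+1}:

  H_0: rank C_0 − rank ∂_1 = 5 − 4 = 1, and the invariant factors of ∂_1 are all 1, so H_0 ≅ Z.
  H_1: rank ker ∂_1 − rank ∂_2 = (5 − 4) − 0 = 1, and there is no ∂_2, so H_1 ≅ Z.

H_0 ≅ Z,  H_1 ≅ Z.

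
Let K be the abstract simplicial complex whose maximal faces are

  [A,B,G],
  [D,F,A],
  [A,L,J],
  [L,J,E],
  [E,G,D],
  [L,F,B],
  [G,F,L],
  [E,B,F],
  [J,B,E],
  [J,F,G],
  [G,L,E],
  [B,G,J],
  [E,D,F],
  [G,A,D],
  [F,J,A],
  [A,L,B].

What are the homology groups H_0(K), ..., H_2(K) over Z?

H_0 ≅ Z,  H_1 ≅ Z^2,  H_2 ≅ Z.

We work with the vertex ordering A < B < D < E < F < G < J < L. The simplices of K, each written with vertices in increasing order, are:

  0-simplices (8): A, B, D, E, F, G, J, L
  1-simplices (24): AB, AD, AF, AG, AJ, AL, BE, BF, BG, BJ, BL, DE, DF, DG, EF, EG, EJ, EL, FG, FJ, FL, GJ, GL, JL
  2-simplices (16): ABG, ABL, ADF, ADG, AFJ, AJL, BEF, BEJ, BFL, BGJ, DEF, DEG, EGL, EJL, FGJ, FGL

giving chain groups C_0 ≅ Z^8, C_1 ≅ Z^24, C_2 ≅ Z^16.

The boundary map ∂_1: C_1 → C_0 is given by ∂[p,q] = [q] − [p]. For instance
  ∂BL = L − B.
As a 8×24 matrix over Z this has rank 7, with invariant factors (1,1,1,1,1,1,1).

The boundary map ∂_2: C_2 → C_1 maps a triangle to the signed sum of its edges. For instance
  ∂ABG = BG − AG + AB,
  ∂AFJ = FJ − AJ + AF.
As a 24×16 matrix over Z this has rank 15, with invariant factors (1,1,1,1,1,1,1,1,1,1,1,1,1,1,1).

Now H_k = ker ∂_k / im ∂_{k+1}, so:

  H_0: rank C_0 − rank ∂_1 = 8 − 7 = 1, and the invariant factors of ∂_1 are all 1, so H_0 = Z.
  H_1: rank ker ∂_1 − rank ∂_2 = (24 − 7) − 15 = 2, and the invariant factors of ∂_2 are all 1, so H_1 = Z^2.
  H_2: rank ker ∂_2 − rank ∂_3 = (16 − 15) − 0 = 1, and there is no ∂_3, so H_2 = Z.

(K is a triangulation of the torus T^2.)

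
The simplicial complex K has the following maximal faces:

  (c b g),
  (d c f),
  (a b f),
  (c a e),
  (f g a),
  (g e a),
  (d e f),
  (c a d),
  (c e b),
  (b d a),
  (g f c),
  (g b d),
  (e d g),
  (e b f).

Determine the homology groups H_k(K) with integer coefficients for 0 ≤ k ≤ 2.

H_0 ≅ Z,  H_1 ≅ Z^2,  H_2 ≅ Z.

Fix the vertex order a < b < c < d < e < f < g and write every simplex with vertices in increasing order. Then dim K = 2 and the simplices of K are:

  0-simplices (7): a, b, c, d, e, f, g
  1-simplices (21): ab, ac, ad, ae, af, ag, bc, bd, be, bf, bg, cd, ce, cf, cg, de, df, dg, ef, eg, fg
  2-simplices (14): abd, abf, acd, ace, aeg, afg, bce, bcg, bdg, bef, cdf, cfg, def, deg

so the chain groups are C_0 ≅ Z^7, C_1 ≅ Z^21, C_2 ≅ Z^14.

Boundary ∂_1: C_1 → C_0 sends each edge [p,q] (with p < q) to q − p. For instance
  ∂ef = f − e.
The resulting 7×21 matrix has rank 6, and its Smith normal form has invariant factors (1,1,1,1,1,1).

The boundary map ∂_2: C_2 → C_1 sends each 2-simplex [p,q,r] to [q,r] − [p,r] + [p,q]. For instance
  ∂ace = ce − ae + ac,
  ∂abd = bd − ad + ab.
The 21×14 boundary matrix has rank 13 and Smith normal form diag(1,1,1,1,1,1,1,1,1,1,1,1,1).

Reading off H_k = ker ∂_k / im ∂_{k+1}:

  H_0: rank C_0 − rank ∂_1 = 7 − 6 = 1, and the invariant factors of ∂_1 are all 1, so H_0 = Z.
  H_1: rank ker ∂_1 − rank ∂_2 = (21 − 6) − 13 = 2, and the invariant factors of ∂_2 are all 1, so H_1 = Z^2.
  H_2: rank ker ∂_2 − rank ∂_3 = (14 − 13) − 0 = 1, and there is no ∂_3, so H_2 = Z.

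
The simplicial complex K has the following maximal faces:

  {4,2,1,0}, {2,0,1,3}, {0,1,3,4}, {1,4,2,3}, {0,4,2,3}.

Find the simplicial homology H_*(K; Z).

H_0 ≅ Z,  H_1 = 0,  H_2 = 0,  H_3 ≅ Z.

K has 5 vertices, 10 edges, 10 triangles, 5 3-simplices.
rank ∂_0 = 0, rank ∂_1 = 4 ⇒ b_0 = 5 − 0 − 4 = 1; all invariant factors of ∂_1 are 1 so no torsion. So H_0 = Z.
rank ∂_1 = 4, rank ∂_2 = 6 ⇒ b_1 = 10 − 4 − 6 = 0; all invariant factors of ∂_2 are 1 so no torsion. So H_1 = 0.
rank ∂_2 = 6, rank ∂_3 = 4 ⇒ b_2 = 10 − 6 − 4 = 0; all invariant factors of ∂_3 are 1 so no torsion. So H_2 = 0.
rank ∂_3 = 4, rank ∂_4 = 0 ⇒ b_3 = 5 − 4 − 0 = 1. So H_3 = Z.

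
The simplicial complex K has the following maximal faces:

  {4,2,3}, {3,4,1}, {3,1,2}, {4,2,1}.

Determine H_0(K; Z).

Take the total order 1 < 2 < 3 < 4 on the vertex set. Then K (dimension 2) consists of the simplices:

  0-simplices (4): [1], [2], [3], [4]
  1-simplices (6): [1,2], [1,3], [1,4], [2,3], [2,4], [3,4]
  2-simplices (4): [1,2,3], [1,2,4], [1,3,4], [2,3,4]

so the chain groups are C_0 ≅ Z^4, C_1 ≅ Z^6, C_2 ≅ Z^4.

∂_1: C_1 → C_0 is given by ∂[p,q] = [q] − [p].
The 4×6 boundary matrix has rank 3 and Smith normal form diag(1,1,1).

∂_2: C_2 → C_1 sends each 2-simplex [p,q,r] to [q,r] − [p,r] + [p,q]. For instance
  ∂[1,2,3] = [2,3] − [1,3] + [1,2],
  ∂[1,3,4] = [3,4] − [1,4] + [1,3].
This gives a 6×4 integer matrix of rank 3; reducing to Smith normal form yields diagonal entries (1,1,1).

From H_k ≅ ker(∂_k) / im(∂_{k+1}) we obtain:

  H_0: rank C_0 − rank ∂_1 = 4 − 3 = 1, and the invariant factors of ∂_1 are all 1, so H_0 = Z.

H_0 ≅ Z.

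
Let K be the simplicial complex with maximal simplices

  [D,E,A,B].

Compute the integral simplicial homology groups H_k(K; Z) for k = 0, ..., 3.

H_0 ≅ Z,  H_1 = 0,  H_2 = 0,  H_3 = 0.

Fix the vertex order A < B < D < E and write every simplex with vertices in increasing order. Then dim K = 3 and the simplices of K are:

  0-simplices (4): A, B, D, E
  1-simplices (6): AB, AD, AE, BD, BE, DE
  2-simplices (4): ABD, ABE, ADE, BDE
  3-simplices (1): ABDE

so the chain groups are C_0 ≅ Z^4, C_1 ≅ Z^6, C_2 ≅ Z^4, C_3 ≅ Z^1.

Boundary ∂_1: C_1 → C_0 sends each edge [p,q] (with p < q) to q − p. For instance
  ∂DE = E − D.
This gives a 4×6 integer matrix of rank 3; reducing to Smith normal form yields diagonal entries (1,1,1).

∂_2: C_2 → C_1 maps a triangle to the signed sum of its edges. For instance
  ∂BDE = DE − BE + BD,
  ∂ADE = DE − AE + AD.
This gives a 6×4 integer matrix of rank 3; reducing to Smith normal form yields diagonal entries (1,1,1).

Boundary ∂_3: C_3 → C_2 sends each 3-simplex σ to the alternating sum Σ_i (−1)^i (σ with its i-th vertex removed). For instance
  ∂ABDE = BDE − ADE + ABE − ABD.
The resulting 4×1 matrix has rank 1, and its Smith normal form has invariant factors (1).

Computing H_k = (kernel of ∂_k) / (image of ∂_{k+1}):

  H_0: rank C_0 − rank ∂_1 = 4 − 3 = 1, and the invariant factors of ∂_1 are all 1, so H_0 ≅ Z.
  H_1: rank ker ∂_1 − rank ∂_2 = (6 − 3) − 3 = 0, and the invariant factors of ∂_2 are all 1, so H_1 ≅ 0.
  H_2: rank ker ∂_2 − rank ∂_3 = (4 − 3) − 1 = 0, and the invariant factors of ∂_3 are all 1, so H_2 ≅ 0.
  H_3: rank ker ∂_3 − rank ∂_4 = (1 − 1) − 0 = 0, and there is no ∂_4, so H_3 ≅ 0.

As a check, the Euler characteristic is 4 − 6 + 4 − 1 = 1, which agrees with 1 − 0 + 0 − 0 = 1.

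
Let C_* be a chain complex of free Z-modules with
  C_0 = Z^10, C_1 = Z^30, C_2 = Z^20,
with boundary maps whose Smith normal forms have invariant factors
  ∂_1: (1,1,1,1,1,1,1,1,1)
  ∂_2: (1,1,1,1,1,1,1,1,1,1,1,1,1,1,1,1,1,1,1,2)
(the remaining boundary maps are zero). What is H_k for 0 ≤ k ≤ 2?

H_0: b_0 = 10 − 0 − 9 = 1; torsion from ∂_1 factors > 1: none. So H_0 ≅ Z.
H_1: b_1 = 30 − 9 − 20 = 1; torsion from ∂_2 factors > 1: [2]. So H_1 ≅ Z ⊕ Z/2.
H_2: b_2 = 20 − 20 − 0 = 0; torsion from ∂_3 factors > 1: none. So H_2 ≅ 0.

H_0 ≅ Z,  H_1 ≅ Z ⊕ Z/2,  H_2 = 0.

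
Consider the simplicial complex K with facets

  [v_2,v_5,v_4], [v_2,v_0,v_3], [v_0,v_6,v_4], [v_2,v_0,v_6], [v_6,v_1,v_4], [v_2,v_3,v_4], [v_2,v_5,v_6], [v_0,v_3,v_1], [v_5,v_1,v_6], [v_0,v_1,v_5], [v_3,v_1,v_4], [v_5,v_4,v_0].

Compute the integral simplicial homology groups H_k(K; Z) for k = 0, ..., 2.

Order the vertices as v_0 < v_1 < v_2 < v_3 < v_4 < v_5 < v_6. Listing each simplex with vertices in this order, K has dimension 2 with simplices:

  0-simplices (7): [v_0], [v_1], [v_2], [v_3], [v_4], [v_5], [v_6]
  1-simplices (18): (18 of them)
  2-simplices (12): (12 of them)

giving chain groups C_0 ≅ Z^7, C_1 ≅ Z^18, C_2 ≅ Z^12.

The boundary map ∂_1: C_1 → C_0 sends each edge [p,q] (with p < q) to q − p. For instance
  ∂[v_1,v_3] = [v_3] − [v_1].
The resulting 7×18 matrix has rank 6, and its Smith normal form has invariant factors (1,1,1,1,1,1).

∂_2: C_2 → C_1 acts by ∂[p,q,r] = [q,r] − [p,r] + [p,q]. For instance
  ∂[v_2,v_5,v_6] = [v_5,v_6] − [v_2,v_6] + [v_2,v_5],
  ∂[v_1,v_5,v_6] = [v_5,v_6] − [v_1,v_6] + [v_1,v_5].
This gives a 18×12 integer matrix of rank 12; reducing to Smith normal form yields diagonal entries (1,1,1,1,1,1,1,1,1,1,1,2).

From H_k ≅ ker(∂_k) / im(∂_{k+1}) we obtain:

  H_0: rank C_0 − rank ∂_1 = 7 − 6 = 1, and the invariant factors of ∂_1 are all 1, so H_0 ≅ Z.
  H_1: rank ker ∂_1 − rank ∂_2 = (18 − 6) − 12 = 0, and ∂_2 has invariant factor 2 > 1, so H_1 ≅ Z_2.
  H_2: rank ker ∂_2 − rank ∂_3 = (12 − 12) − 0 = 0, and there is no ∂_3, so H_2 ≅ 0.

As a check, the Euler characteristic is 7 − 18 + 12 = 1, which agrees with 1 − 0 + 0 = 1.
(K is a triangulation of the real projective plane RP^2.)

H_0 ≅ Z,  H_1 ≅ Z_2,  H_2 = 0.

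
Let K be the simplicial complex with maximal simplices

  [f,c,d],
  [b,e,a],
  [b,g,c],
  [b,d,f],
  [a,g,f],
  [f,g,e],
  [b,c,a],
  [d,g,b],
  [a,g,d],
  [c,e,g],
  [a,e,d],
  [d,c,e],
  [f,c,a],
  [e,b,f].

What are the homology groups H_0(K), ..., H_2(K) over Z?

Order the vertices as a < b < c < d < e < f < g. Listing each simplex with vertices in this order, K has dimension 2 with simplices:

  0-simplices (7): a, b, c, d, e, f, g
  1-simplices (21): ab, ac, ad, ae, af, ag, bc, bd, be, bf, bg, cd, ce, cf, cg, de, df, dg, ef, eg, fg
  2-simplices (14): abc, abe, acf, ade, adg, afg, bcg, bdf, bdg, bef, cde, cdf, ceg, efg

giving chain groups C_0 ≅ Z^7, C_1 ≅ Z^21, C_2 ≅ Z^14.

Boundary ∂_1: C_1 → C_0 maps an edge to its endpoints' difference, ∂[p,q] = q − p. For instance
  ∂cg = g − c.
The 7×21 boundary matrix has rank 6 and Smith normal form diag(1,1,1,1,1,1).

The boundary map ∂_2: C_2 → C_1 acts by ∂[p,q,r] = [q,r] − [p,r] + [p,q]. For instance
  ∂abc = bc − ac + ab,
  ∂cde = de − ce + cd.
The 21×14 boundary matrix has rank 13 and Smith normal form diag(1,1,1,1,1,1,1,1,1,1,1,1,1).

Now H_k = ker ∂_k / im ∂_{k+1}, so:

  H_0: rank C_0 − rank ∂_1 = 7 − 6 = 1, and the invariant factors of ∂_1 are all 1, so H_0 ≅ Z.
  H_1: rank ker ∂_1 − rank ∂_2 = (21 − 6) − 13 = 2, and the invariant factors of ∂_2 are all 1, so H_1 ≅ Z^2.
  H_2: rank ker ∂_2 − rank ∂_3 = (14 − 13) − 0 = 1, and there is no ∂_3, so H_2 ≅ Z.

As a check, the Euler characteristic is 7 − 21 + 14 = 0, which agrees with 1 − 2 + 1 = 0.

H_0 ≅ Z,  H_1 ≅ Z^2,  H_2 ≅ Z.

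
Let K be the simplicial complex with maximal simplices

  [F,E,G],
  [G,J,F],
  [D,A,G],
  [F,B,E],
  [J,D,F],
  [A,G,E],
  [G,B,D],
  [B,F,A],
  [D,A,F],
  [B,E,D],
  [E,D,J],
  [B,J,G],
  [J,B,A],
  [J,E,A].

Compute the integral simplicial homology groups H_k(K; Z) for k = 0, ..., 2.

Take the total order A < B < D < E < F < G < J on the vertex set. Then K (dimension 2) consists of the simplices:

  0-simplices (7): A, B, D, E, F, G, J
  1-simplices (21): AB, AD, AE, AF, AG, AJ, BD, BE, BF, BG, BJ, DE, DF, DG, DJ, EF, EG, EJ, FG, FJ, GJ
  2-simplices (14): ABF, ABJ, ADF, ADG, AEG, AEJ, BDE, BDG, BEF, BGJ, DEJ, DFJ, EFG, FGJ

so the chain groups are C_0 ≅ Z^7, C_1 ≅ Z^21, C_2 ≅ Z^14.

Boundary ∂_1: C_1 → C_0 sends each edge [p,q] (with p < q) to q − p. For instance
  ∂DG = G − D.
This gives a 7×21 integer matrix of rank 6; reducing to Smith normal form yields diagonal entries (1,1,1,1,1,1).

The boundary map ∂_2: C_2 → C_1 maps a triangle to the signed sum of its edges. For instance
  ∂ADF = DF − AF + AD,
  ∂BDG = DG − BG + BD.
This gives a 21×14 integer matrix of rank 13; reducing to Smith normal form yields diagonal entries (1,1,1,1,1,1,1,1,1,1,1,1,1).

Computing H_k = (kernel of ∂_k) / (image of ∂_{k+1}):

  H_0: rank C_0 − rank ∂_1 = 7 − 6 = 1, and the invariant factors of ∂_1 are all 1, so H_0 ≅ Z.
  H_1: rank ker ∂_1 − rank ∂_2 = (21 − 6) − 13 = 2, and the invariant factors of ∂_2 are all 1, so H_1 ≅ Z^2.
  H_2: rank ker ∂_2 − rank ∂_3 = (14 − 13) − 0 = 1, and there is no ∂_3, so H_2 ≅ Z.

As a check, the Euler characteristic is 7 − 21 + 14 = 0, which agrees with 1 − 2 + 1 = 0.

H_0 = Z,  H_1 = Z^2,  H_2 = Z.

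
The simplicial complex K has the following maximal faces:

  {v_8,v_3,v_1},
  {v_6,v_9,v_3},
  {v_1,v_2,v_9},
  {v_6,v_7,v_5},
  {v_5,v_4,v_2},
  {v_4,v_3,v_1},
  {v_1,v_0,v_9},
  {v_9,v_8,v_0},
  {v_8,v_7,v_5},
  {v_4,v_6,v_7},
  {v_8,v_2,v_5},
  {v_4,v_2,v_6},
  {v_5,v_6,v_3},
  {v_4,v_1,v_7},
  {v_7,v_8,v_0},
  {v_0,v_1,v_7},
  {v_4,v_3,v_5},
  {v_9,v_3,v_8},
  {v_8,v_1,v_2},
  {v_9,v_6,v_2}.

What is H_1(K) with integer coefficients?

H_1 = Z ⊕ Z/2.

We work with the vertex ordering v_0 < v_1 < v_2 < v_3 < v_4 < v_5 < v_6 < v_7 < v_8 < v_9. The simplices of K, each written with vertices in increasing order, are:

  0-simplices (10): [v_0], [v_1], [v_2], [v_3], [v_4], [v_5], [v_6], [v_7], [v_8], [v_9]
  1-simplices (30): (30 of them)
  2-simplices (20): (20 of them)

giving chain groups C_0 ≅ Z^10, C_1 ≅ Z^30, C_2 ≅ Z^20.

∂_1: C_1 → C_0 is given by ∂[p,q] = [q] − [p]. For instance
  ∂[v_0,v_7] = [v_7] − [v_0].
The resulting 10×30 matrix has rank 9, and its Smith normal form has invariant factors (1,1,1,1,1,1,1,1,1).

∂_2: C_2 → C_1 maps a triangle to the signed sum of its edges. For instance
  ∂[v_0,v_8,v_9] = [v_8,v_9] − [v_0,v_9] + [v_0,v_8],
  ∂[v_2,v_4,v_5] = [v_4,v_5] − [v_2,v_5] + [v_2,v_4].
The resulting 30×20 matrix has rank 20, and its Smith normal form has invariant factors (1,1,1,1,1,1,1,1,1,1,1,1,1,1,1,1,1,1,1,2).

Computing H_k = (kernel of ∂_k) / (image of ∂_{k+1}):

  H_1: rank ker ∂_1 − rank ∂_2 = (30 − 9) − 20 = 1, and ∂_2 has invariant factor 2 > 1, so H_1 ≅ Z ⊕ Z/2.

(K is a triangulation of the Klein bottle.)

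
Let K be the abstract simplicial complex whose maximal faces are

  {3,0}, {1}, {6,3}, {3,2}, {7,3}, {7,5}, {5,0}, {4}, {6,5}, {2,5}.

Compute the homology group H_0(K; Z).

Take the total order 0 < 1 < 2 < 3 < 4 < 5 < 6 < 7 on the vertex set. Then K (dimension 1) consists of the simplices:

  0-simplices (8): [0], [1], [2], [3], [4], [5], [6], [7]
  1-simplices (8): [0,3], [0,5], [2,3], [2,5], [3,6], [3,7], [5,6], [5,7]

Hence C_0 ≅ Z^8, C_1 ≅ Z^8.

∂_1: C_1 → C_0 is given by ∂[p,q] = [q] − [p]. For instance
  ∂[3,6] = [6] − [3].
The resulting 8×8 matrix has rank 5, and its Smith normal form has invariant factors (1,1,1,1,1).

Reading off H_k = ker ∂_k / im ∂_{k+1}:

  H_0: rank C_0 − rank ∂_1 = 8 − 5 = 3, and the invariant factors of ∂_1 are all 1, so H_0 = Z^3.

H_0 ≅ Z^3.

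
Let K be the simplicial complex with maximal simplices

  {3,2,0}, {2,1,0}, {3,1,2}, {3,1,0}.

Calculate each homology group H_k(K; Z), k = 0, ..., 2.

H_0 ≅ Z,  H_1 = 0,  H_2 ≅ Z.

We work with the vertex ordering 0 < 1 < 2 < 3. The simplices of K, each written with vertices in increasing order, are:

  0-simplices (4): [0], [1], [2], [3]
  1-simplices (6): [0,1], [0,2], [0,3], [1,2], [1,3], [2,3]
  2-simplices (4): [0,1,2], [0,1,3], [0,2,3], [1,2,3]

so the chain groups are C_0 ≅ Z^4, C_1 ≅ Z^6, C_2 ≅ Z^4.

The boundary map ∂_1: C_1 → C_0 maps an edge to its endpoints' difference, ∂[p,q] = q − p. For instance
  ∂[0,1] = [1] − [0].
The 4×6 boundary matrix has rank 3 and Smith normal form diag(1,1,1).

Boundary ∂_2: C_2 → C_1 acts by ∂[p,q,r] = [q,r] − [p,r] + [p,q]. For instance
  ∂[0,2,3] = [2,3] − [0,3] + [0,2],
  ∂[0,1,2] = [1,2] − [0,2] + [0,1].
The resulting 6×4 matrix has rank 3, and its Smith normal form has invariant factors (1,1,1).

Computing H_k = (kernel of ∂_k) / (image of ∂_{k+1}):

  H_0: rank C_0 − rank ∂_1 = 4 − 3 = 1, and the invariant factors of ∂_1 are all 1, so H_0 = Z.
  H_1: rank ker ∂_1 − rank ∂_2 = (6 − 3) − 3 = 0, and the invariant factors of ∂_2 are all 1, so H_1 = 0.
  H_2: rank ker ∂_2 − rank ∂_3 = (4 − 3) − 0 = 1, and there is no ∂_3, so H_2 = Z.

As a check, the Euler characteristic is 4 − 6 + 4 = 2, which agrees with 1 − 0 + 1 = 2.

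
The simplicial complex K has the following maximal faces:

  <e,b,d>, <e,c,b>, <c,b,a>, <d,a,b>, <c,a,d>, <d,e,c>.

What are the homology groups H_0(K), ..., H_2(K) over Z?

Take the total order a < b < c < d < e on the vertex set. Then K (dimension 2) consists of the simplices:

  0-simplices (5): a, b, c, d, e
  1-simplices (9): ab, ac, ad, bc, bd, be, cd, ce, de
  2-simplices (6): abc, abd, acd, bce, bde, cde

Hence C_0 ≅ Z^5, C_1 ≅ Z^9, C_2 ≅ Z^6.

The boundary map ∂_1: C_1 → C_0 sends each edge [p,q] (with p < q) to q − p.
The 5×9 boundary matrix has rank 4 and Smith normal form diag(1,1,1,1).

The boundary map ∂_2: C_2 → C_1 sends each 2-simplex [p,q,r] to [q,r] − [p,r] + [p,q]. For instance
  ∂cde = de − ce + cd,
  ∂abd = bd − ad + ab.
This gives a 9×6 integer matrix of rank 5; reducing to Smith normal form yields diagonal entries (1,1,1,1,1).

From H_k ≅ ker(∂_k) / im(∂_{k+1}) we obtain:

  H_0: rank C_0 − rank ∂_1 = 5 − 4 = 1, and the invariant factors of ∂_1 are all 1, so H_0 ≅ Z.
  H_1: rank ker ∂_1 − rank ∂_2 = (9 − 4) − 5 = 0, and the invariant factors of ∂_2 are all 1, so H_1 ≅ 0.
  H_2: rank ker ∂_2 − rank ∂_3 = (6 − 5) − 0 = 1, and there is no ∂_3, so H_2 ≅ Z.

(K is a triangulation of the 2-sphere S^2.)

H_0 ≅ Z,  H_1 = 0,  H_2 ≅ Z.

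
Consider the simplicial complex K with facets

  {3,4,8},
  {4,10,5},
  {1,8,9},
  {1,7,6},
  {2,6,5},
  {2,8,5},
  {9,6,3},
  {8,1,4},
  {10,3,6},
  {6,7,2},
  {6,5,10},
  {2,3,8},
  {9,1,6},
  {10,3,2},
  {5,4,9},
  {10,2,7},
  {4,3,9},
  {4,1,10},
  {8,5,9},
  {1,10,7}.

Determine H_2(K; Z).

H_2 = 0.

Fix the vertex order 1 < 2 < 3 < 4 < 5 < 6 < 7 < 8 < 9 < 10 and write every simplex with vertices in increasing order. Then dim K = 2 and the simplices of K are:

  0-simplices (10): [1], [2], [3], [4], [5], [6], [7], [8], [9], [10]
  1-simplices (30): (30 of them)
  2-simplices (20): (20 of them)

giving chain groups C_0 ≅ Z^10, C_1 ≅ Z^30, C_2 ≅ Z^20.

Boundary ∂_1: C_1 → C_0 sends each edge [p,q] (with p < q) to q − p.
The resulting 10×30 matrix has rank 9, and its Smith normal form has invariant factors (1,1,1,1,1,1,1,1,1).

Boundary ∂_2: C_2 → C_1 acts by ∂[p,q,r] = [q,r] − [p,r] + [p,q]. For instance
  ∂[3,6,10] = [6,10] − [3,10] + [3,6],
  ∂[4,5,10] = [5,10] − [4,10] + [4,5].
The 30×20 boundary matrix has rank 20 and Smith normal form diag(1,1,1,1,1,1,1,1,1,1,1,1,1,1,1,1,1,1,1,2).

From H_k ≅ ker(∂_k) / im(∂_{k+1}) we obtain:

  H_2: rank ker ∂_2 − rank ∂_3 = (20 − 20) − 0 = 0, and there is no ∂_3, so H_2 = 0.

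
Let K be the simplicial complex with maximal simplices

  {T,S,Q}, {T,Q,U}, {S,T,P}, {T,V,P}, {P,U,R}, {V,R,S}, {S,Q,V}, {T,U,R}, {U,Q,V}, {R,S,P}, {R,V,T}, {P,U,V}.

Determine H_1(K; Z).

H_1 = Z/2Z.

Fix the vertex order P < Q < R < S < T < U < V and write every simplex with vertices in increasing order. Then dim K = 2 and the simplices of K are:

  0-simplices (7): P, Q, R, S, T, U, V
  1-simplices (18): PR, PS, PT, PU, PV, QS, QT, QU, QV, RS, RT, RU, RV, ST, SV, TU, TV, UV
  2-simplices (12): PRS, PRU, PST, PTV, PUV, QST, QSV, QTU, QUV, RSV, RTU, RTV

Hence C_0 ≅ Z^7, C_1 ≅ Z^18, C_2 ≅ Z^12.

The boundary map ∂_1: C_1 → C_0 is given by ∂[p,q] = [q] − [p].
As a 7×18 matrix over Z this has rank 6, with invariant factors (1,1,1,1,1,1).

The boundary map ∂_2: C_2 → C_1 sends each 2-simplex [p,q,r] to [q,r] − [p,r] + [p,q]. For instance
  ∂PRS = RS − PS + PR,
  ∂PUV = UV − PV + PU.
This gives a 18×12 integer matrix of rank 12; reducing to Smith normal form yields diagonal entries (1,1,1,1,1,1,1,1,1,1,1,2).

From H_k ≅ ker(∂_k) / im(∂_{k+1}) we obtain:

  H_1: rank ker ∂_1 − rank ∂_2 = (18 − 6) − 12 = 0, and ∂_2 has invariant factor 2 > 1, so H_1 ≅ Z/2Z.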